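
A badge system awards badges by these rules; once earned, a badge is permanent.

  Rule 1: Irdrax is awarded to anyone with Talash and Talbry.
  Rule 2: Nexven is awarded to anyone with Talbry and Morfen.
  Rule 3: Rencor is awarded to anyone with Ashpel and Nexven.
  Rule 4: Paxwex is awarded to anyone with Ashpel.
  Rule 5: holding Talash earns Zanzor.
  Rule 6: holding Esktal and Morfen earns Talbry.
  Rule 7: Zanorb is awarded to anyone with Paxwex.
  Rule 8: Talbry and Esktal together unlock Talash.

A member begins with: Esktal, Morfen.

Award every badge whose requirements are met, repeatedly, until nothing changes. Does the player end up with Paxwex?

No

Paxwex would need Ashpel (Rule 4), but Ashpel is never earned.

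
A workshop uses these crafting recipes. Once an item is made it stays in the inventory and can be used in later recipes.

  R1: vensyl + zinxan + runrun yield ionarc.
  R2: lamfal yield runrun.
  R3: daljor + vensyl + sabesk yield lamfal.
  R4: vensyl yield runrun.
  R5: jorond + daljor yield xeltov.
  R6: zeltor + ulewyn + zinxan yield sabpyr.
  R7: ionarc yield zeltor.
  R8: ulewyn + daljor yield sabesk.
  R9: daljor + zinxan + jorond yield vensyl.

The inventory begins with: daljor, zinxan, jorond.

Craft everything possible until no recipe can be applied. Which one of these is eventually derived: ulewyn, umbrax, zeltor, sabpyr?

Using R9, daljor, zinxan, and jorond make vensyl.
vensyl → runrun (R4).
vensyl + zinxan + runrun → ionarc (R1).
Using R7, ionarc makes zeltor.
No rule produces umbrax, and it is not given. sabpyr would need zeltor, ulewyn, and zinxan (R6), but ulewyn is never obtained. No rule produces ulewyn, and it is not given.

zeltor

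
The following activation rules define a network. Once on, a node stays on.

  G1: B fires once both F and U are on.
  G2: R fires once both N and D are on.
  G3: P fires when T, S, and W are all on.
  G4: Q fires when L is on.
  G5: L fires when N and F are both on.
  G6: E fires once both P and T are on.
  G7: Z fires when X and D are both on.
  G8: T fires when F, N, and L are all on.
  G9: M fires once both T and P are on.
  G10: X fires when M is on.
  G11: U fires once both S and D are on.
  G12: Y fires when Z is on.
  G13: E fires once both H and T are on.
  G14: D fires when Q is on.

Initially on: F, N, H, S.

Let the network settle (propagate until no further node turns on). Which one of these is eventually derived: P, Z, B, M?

N and F are on, so L fires (G5).
G4: L on → Q on.
G14: Q on → D on.
S and D are on, so U fires (G11).
F and U are on, so B fires (G1).
M would need T and P (G9), but P never turns on. P would need T, S, and W (G3), but W never turns on. Z would need X and D (G7), but X never turns on.

B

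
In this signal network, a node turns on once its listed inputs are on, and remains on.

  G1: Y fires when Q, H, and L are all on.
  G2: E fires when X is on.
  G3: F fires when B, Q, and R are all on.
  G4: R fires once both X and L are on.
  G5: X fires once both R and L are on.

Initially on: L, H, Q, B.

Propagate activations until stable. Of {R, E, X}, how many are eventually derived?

R would need X and L (G4), but X never turns on.
E would need X (G2), but X never turns on.
X would need R and L (G5), but R never turns on.
None of the 3 are reached.

0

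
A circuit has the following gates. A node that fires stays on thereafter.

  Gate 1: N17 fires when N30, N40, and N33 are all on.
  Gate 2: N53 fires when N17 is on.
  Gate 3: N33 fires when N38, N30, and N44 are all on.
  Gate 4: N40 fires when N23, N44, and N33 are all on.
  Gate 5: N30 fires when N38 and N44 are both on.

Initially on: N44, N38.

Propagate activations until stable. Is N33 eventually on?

N38 and N44 are on, so N30 fires (Gate 5).
Gate 3: N38, N30, and N44 on → N33 on.

Yes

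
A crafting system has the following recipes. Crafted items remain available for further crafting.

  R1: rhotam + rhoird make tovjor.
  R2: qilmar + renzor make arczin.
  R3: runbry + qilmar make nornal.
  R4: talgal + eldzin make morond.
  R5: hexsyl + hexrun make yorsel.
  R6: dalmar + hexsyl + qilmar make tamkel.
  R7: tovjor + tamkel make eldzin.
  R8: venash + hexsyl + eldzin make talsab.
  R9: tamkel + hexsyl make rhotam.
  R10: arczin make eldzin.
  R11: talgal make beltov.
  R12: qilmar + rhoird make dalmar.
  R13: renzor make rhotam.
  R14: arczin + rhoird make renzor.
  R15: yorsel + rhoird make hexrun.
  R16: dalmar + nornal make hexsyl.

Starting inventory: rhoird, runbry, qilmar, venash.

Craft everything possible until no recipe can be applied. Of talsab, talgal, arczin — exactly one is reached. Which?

talsab

Using R3, runbry and qilmar make nornal.
Using R12, qilmar and rhoird make dalmar.
dalmar + nornal → hexsyl (R16).
dalmar + hexsyl + qilmar → tamkel (R6).
Using R9, tamkel and hexsyl make rhotam.
Using R1, rhotam and rhoird make tovjor.
tovjor + tamkel → eldzin (R7).
Using R8, venash, hexsyl, and eldzin make talsab.
No rule produces talgal, and it is not given. arczin would need qilmar and renzor (R2), but renzor is never obtained.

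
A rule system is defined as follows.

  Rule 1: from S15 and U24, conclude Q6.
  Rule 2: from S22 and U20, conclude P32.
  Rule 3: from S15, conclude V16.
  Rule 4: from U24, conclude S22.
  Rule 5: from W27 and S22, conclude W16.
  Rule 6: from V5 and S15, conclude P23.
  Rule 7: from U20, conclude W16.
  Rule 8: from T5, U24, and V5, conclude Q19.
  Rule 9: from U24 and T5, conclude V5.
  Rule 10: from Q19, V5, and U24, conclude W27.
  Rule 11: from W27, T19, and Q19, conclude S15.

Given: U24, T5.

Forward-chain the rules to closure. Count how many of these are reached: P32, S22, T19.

From U24, Rule 4 gives S22.
P32 would need S22 and U20 (Rule 2), but U20 is never established.
S22: reached.
No rule produces T19, and it is not given.
Reached: S22 — 1 of the 3.

1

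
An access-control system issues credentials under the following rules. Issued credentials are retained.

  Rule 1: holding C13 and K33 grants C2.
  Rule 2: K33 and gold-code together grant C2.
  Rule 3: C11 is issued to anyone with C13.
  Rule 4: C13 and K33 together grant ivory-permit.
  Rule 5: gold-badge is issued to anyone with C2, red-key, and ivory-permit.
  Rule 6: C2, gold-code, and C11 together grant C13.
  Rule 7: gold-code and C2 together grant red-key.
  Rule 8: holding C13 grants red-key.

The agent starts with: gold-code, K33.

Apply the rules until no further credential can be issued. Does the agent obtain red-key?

Holding K33 and gold-code grants C2 (Rule 2).
Holding gold-code and C2 grants red-key (Rule 7).

Yes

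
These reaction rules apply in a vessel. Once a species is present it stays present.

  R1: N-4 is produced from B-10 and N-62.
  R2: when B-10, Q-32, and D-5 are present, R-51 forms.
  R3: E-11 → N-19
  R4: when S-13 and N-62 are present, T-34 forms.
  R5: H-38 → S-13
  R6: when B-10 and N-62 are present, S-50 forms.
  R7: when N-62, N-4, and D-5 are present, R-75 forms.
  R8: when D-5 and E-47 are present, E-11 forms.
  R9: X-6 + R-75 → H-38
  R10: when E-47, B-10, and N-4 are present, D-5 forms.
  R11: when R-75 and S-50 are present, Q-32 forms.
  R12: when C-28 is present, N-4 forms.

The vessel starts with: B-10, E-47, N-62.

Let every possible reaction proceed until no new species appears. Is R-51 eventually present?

Yes

B-10 and N-62 present → N-4 forms (R1).
B-10 and N-62 present → S-50 forms (R6).
E-47, B-10, and N-4 present → D-5 forms (R10).
N-62, N-4, and D-5 present → R-75 forms (R7).
R-75 and S-50 present → Q-32 forms (R11).
B-10, Q-32, and D-5 present → R-51 forms (R2).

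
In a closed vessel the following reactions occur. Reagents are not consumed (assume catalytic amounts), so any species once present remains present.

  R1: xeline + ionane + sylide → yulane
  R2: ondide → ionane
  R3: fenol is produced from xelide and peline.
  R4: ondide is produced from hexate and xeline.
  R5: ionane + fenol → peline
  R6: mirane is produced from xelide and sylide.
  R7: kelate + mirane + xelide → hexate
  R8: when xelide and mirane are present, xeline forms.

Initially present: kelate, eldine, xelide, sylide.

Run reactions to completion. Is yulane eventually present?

Yes

xelide and sylide present → mirane forms (R6).
kelate, mirane, and xelide present → hexate forms (R7).
xelide and mirane present → xeline forms (R8).
hexate and xeline present → ondide forms (R4).
ondide present → ionane forms (R2).
xeline, ionane, and sylide present → yulane forms (R1).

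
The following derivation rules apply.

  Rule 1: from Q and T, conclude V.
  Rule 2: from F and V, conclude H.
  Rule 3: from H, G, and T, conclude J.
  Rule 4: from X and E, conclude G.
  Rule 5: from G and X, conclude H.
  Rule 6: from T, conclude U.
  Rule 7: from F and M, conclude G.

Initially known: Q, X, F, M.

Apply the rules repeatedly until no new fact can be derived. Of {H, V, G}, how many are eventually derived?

2

From F and M, Rule 7 gives G.
G and X hold, so H follows (Rule 5).
H: reached.
V would need Q and T (Rule 1), but T is never established.
G: reached.
Reached: H and G — 2 of the 3.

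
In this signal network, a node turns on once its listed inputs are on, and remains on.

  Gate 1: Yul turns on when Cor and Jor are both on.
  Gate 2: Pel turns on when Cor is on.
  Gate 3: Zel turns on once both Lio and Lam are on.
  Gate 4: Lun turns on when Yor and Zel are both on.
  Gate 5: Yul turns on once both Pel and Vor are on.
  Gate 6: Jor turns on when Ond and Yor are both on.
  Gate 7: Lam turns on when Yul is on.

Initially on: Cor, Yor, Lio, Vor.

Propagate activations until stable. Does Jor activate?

Jor would need Ond and Yor (Gate 6), but Ond never turns on.

No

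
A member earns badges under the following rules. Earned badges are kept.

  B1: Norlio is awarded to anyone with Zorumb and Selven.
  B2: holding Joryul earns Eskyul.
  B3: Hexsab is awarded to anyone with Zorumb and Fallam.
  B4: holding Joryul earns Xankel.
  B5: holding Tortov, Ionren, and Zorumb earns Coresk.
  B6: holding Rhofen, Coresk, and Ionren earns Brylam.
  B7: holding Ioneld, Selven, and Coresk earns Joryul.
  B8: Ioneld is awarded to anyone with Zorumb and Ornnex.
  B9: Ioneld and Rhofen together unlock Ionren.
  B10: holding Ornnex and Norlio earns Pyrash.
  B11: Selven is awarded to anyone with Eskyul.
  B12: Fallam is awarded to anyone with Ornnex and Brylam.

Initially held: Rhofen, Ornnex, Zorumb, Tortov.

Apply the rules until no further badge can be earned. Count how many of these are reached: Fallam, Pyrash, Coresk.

2

With Zorumb and Ornnex, Ioneld is earned (B8).
With Ioneld and Rhofen, Ionren is earned (B9).
With Tortov, Ionren, and Zorumb, Coresk is earned (B5).
With Rhofen, Coresk, and Ionren, Brylam is earned (B6).
With Ornnex and Brylam, Fallam is earned (B12).
Fallam: reached.
Pyrash would need Ornnex and Norlio (B10), but Norlio is never earned.
Coresk: reached.
Reached: Fallam and Coresk — 2 of the 3.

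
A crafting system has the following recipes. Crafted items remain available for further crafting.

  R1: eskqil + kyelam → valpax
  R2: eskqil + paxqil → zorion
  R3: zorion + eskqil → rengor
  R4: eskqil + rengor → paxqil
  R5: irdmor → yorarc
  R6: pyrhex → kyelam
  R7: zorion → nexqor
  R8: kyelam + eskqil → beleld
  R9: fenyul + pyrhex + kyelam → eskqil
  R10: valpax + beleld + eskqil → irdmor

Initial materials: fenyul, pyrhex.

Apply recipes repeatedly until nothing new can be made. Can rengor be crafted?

rengor would need zorion and eskqil (R3), but zorion is never obtained.

No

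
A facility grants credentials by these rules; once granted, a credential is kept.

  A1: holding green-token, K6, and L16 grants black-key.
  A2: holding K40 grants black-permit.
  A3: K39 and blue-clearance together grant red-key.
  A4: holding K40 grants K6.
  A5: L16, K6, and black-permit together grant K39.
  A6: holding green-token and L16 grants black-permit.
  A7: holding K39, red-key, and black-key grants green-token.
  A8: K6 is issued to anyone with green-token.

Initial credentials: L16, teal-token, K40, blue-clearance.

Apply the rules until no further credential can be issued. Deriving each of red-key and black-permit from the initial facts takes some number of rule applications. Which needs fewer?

black-permit

black-permit: Holding K40 grants black-permit (A2). [1 rule application]
red-key: Holding K40 grants K6 (A4). Holding K40 grants black-permit (A2). Holding L16, K6, and black-permit grants K39 (A5). Holding K39 and blue-clearance grants red-key (A3). [4 rule applications]
black-permit needs fewer.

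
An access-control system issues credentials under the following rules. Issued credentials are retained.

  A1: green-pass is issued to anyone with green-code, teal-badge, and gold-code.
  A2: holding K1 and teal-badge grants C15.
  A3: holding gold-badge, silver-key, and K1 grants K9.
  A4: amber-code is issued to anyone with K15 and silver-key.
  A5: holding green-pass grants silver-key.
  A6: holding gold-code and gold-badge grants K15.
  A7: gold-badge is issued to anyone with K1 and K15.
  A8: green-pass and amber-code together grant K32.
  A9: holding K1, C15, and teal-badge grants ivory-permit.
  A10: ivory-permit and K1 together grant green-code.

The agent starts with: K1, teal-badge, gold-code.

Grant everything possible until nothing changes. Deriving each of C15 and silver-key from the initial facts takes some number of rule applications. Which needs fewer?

C15

C15: Holding K1 and teal-badge grants C15 (A2). [1 rule application]
silver-key: Holding K1 and teal-badge grants C15 (A2). Holding K1, C15, and teal-badge grants ivory-permit (A9). Holding ivory-permit and K1 grants green-code (A10). Holding green-code, teal-badge, and gold-code grants green-pass (A1). Holding green-pass grants silver-key (A5). [5 rule applications]
C15 needs fewer.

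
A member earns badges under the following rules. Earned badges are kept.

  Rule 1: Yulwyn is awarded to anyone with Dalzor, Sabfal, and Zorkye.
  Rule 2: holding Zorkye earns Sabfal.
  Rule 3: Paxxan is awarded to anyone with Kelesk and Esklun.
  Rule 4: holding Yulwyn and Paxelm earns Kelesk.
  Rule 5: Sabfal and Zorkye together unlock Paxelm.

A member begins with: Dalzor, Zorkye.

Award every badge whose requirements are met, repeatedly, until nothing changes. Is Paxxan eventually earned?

Paxxan would need Kelesk and Esklun (Rule 3), but Esklun is never earned.

No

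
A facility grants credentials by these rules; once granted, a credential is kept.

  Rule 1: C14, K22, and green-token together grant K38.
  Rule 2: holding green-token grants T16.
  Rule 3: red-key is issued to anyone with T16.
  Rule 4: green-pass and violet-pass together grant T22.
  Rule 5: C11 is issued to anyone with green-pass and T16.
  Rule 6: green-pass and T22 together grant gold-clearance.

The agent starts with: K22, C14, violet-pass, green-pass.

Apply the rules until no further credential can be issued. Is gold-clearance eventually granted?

Yes

Holding green-pass and violet-pass grants T22 (Rule 4).
Holding green-pass and T22 grants gold-clearance (Rule 6).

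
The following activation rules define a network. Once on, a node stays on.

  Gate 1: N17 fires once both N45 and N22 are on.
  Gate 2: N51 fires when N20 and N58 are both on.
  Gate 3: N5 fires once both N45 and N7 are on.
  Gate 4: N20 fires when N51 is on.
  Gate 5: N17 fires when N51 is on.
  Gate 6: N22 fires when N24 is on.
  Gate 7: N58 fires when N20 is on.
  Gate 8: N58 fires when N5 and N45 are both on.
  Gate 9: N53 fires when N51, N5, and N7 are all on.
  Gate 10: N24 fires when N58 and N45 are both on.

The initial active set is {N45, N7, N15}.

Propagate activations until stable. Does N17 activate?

Gate 3: N45 and N7 on → N5 on.
Gate 8: N5 and N45 on → N58 on.
N58 and N45 are on, so N24 fires (Gate 10).
Gate 6: N24 on → N22 on.
N45 and N22 are on, so N17 fires (Gate 1).

Yes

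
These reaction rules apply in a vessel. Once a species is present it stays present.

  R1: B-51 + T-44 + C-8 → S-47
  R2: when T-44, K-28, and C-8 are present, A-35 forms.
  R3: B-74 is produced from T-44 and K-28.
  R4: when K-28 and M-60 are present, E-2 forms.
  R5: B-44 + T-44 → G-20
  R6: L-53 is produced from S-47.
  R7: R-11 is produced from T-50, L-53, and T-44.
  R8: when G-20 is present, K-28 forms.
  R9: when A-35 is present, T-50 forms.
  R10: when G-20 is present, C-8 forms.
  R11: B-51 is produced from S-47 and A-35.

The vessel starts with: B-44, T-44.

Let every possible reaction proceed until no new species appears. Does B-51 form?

B-51 would need S-47 and A-35 (R11), but S-47 never forms.

No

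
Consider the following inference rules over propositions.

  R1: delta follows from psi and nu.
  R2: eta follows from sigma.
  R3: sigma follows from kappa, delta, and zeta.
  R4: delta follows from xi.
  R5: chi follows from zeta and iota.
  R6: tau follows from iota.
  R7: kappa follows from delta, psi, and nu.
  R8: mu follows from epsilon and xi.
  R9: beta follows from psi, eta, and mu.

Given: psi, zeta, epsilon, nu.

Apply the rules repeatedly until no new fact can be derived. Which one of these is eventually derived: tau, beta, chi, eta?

From psi and nu, R1 gives delta.
From delta, psi, and nu, R7 gives kappa.
From kappa, delta, and zeta, R3 gives sigma.
From sigma, R2 gives eta.
beta would need psi, eta, and mu (R9), but mu is never established. chi would need zeta and iota (R5), but iota is never established. tau would need iota (R6), but iota is never established.

eta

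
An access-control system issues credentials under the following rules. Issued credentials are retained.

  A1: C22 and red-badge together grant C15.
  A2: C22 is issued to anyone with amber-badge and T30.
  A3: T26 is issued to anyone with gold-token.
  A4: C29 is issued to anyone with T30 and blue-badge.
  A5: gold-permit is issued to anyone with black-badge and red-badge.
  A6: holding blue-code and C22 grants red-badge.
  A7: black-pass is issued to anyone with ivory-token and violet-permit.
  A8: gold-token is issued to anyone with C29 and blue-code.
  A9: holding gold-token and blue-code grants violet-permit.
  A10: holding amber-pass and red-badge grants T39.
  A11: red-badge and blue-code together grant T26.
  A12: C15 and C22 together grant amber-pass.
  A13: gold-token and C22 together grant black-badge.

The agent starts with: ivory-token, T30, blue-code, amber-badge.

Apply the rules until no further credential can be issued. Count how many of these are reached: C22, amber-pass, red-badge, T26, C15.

Holding amber-badge and T30 grants C22 (A2).
Holding blue-code and C22 grants red-badge (A6).
Holding C22 and red-badge grants C15 (A1).
Holding red-badge and blue-code grants T26 (A11).
Holding C15 and C22 grants amber-pass (A12).
C22: reached.
amber-pass: reached.
red-badge: reached.
T26: reached.
C15: reached.
All 5 are reached.

5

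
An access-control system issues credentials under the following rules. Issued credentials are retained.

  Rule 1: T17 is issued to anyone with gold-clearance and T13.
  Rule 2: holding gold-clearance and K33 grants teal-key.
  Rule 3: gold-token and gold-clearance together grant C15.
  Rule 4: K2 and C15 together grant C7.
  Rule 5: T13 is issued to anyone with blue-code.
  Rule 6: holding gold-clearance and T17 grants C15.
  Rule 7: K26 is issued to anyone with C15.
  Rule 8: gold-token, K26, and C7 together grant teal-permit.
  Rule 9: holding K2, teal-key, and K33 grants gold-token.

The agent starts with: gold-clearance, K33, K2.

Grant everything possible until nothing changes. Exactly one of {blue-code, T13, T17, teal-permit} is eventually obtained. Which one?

Holding gold-clearance and K33 grants teal-key (Rule 2).
Holding K2, teal-key, and K33 grants gold-token (Rule 9).
Holding gold-token and gold-clearance grants C15 (Rule 3).
Holding K2 and C15 grants C7 (Rule 4).
Holding C15 grants K26 (Rule 7).
Holding gold-token, K26, and C7 grants teal-permit (Rule 8).
T17 would need gold-clearance and T13 (Rule 1), but T13 is never granted. T13 would need blue-code (Rule 5), but blue-code is never granted. No rule produces blue-code, and it is not given.

teal-permit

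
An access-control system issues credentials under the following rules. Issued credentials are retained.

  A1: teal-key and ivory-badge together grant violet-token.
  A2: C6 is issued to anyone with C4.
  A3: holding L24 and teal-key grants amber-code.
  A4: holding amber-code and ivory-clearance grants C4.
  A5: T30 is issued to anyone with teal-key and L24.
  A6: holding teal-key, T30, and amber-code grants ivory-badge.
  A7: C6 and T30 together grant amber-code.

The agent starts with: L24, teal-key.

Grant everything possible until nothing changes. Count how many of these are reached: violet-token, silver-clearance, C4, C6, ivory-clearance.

1

Holding L24 and teal-key grants amber-code (A3).
Holding teal-key and L24 grants T30 (A5).
Holding teal-key, T30, and amber-code grants ivory-badge (A6).
Holding teal-key and ivory-badge grants violet-token (A1).
violet-token: reached.
No rule produces silver-clearance, and it is not given.
C4 would need amber-code and ivory-clearance (A4), but ivory-clearance is never granted.
C6 would need C4 (A2), but C4 is never granted.
No rule produces ivory-clearance, and it is not given.
Reached: violet-token — 1 of the 5.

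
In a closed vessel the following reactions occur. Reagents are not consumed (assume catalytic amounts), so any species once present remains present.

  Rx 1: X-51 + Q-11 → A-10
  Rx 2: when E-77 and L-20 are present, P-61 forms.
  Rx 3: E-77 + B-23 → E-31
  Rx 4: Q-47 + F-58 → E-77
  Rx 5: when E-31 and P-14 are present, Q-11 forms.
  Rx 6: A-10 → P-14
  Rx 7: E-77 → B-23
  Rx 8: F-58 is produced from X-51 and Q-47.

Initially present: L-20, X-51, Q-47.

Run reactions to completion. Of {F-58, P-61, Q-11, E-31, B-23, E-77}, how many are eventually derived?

X-51 and Q-47 present → F-58 forms (Rx 8).
Q-47 and F-58 present → E-77 forms (Rx 4).
E-77 and L-20 present → P-61 forms (Rx 2).
E-77 present → B-23 forms (Rx 7).
E-77 and B-23 present → E-31 forms (Rx 3).
F-58: reached.
P-61: reached.
Q-11 would need E-31 and P-14 (Rx 5), but P-14 never forms.
E-31: reached.
B-23: reached.
E-77: reached.
Reached: F-58, P-61, E-31, B-23, and E-77 — 5 of the 6.

5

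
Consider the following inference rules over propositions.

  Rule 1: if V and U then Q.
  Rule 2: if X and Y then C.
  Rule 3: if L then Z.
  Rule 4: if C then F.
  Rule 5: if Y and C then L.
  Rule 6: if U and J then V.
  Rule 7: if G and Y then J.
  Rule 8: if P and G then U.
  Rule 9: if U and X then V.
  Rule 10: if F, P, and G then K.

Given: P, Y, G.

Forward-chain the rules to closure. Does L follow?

L would need Y and C (Rule 5), but C is never established.

No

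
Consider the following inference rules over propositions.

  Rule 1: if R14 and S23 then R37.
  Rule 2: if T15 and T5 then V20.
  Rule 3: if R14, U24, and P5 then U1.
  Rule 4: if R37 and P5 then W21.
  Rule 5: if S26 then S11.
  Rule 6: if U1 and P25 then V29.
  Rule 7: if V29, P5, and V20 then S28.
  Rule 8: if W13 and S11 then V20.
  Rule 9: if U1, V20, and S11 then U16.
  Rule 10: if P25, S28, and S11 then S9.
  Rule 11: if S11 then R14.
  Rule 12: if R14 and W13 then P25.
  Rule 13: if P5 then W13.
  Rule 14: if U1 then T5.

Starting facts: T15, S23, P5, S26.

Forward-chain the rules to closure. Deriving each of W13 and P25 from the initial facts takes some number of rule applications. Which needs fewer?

W13: P5 holds, so W13 follows (Rule 13). [1 rule application]
P25: From S26, Rule 5 gives S11. From P5, Rule 13 gives W13. S11 holds, so R14 follows (Rule 11). R14 and W13 hold, so P25 follows (Rule 12). [4 rule applications]
W13 needs fewer.

W13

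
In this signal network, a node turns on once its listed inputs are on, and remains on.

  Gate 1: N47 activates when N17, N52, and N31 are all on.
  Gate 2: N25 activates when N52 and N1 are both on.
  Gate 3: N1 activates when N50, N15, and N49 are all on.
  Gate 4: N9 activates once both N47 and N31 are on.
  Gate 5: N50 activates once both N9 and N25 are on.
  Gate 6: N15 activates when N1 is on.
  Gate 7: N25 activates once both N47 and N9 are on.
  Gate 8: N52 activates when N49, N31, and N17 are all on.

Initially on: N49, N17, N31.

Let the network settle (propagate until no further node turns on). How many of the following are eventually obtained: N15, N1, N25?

Gate 8: N49, N31, and N17 on → N52 on.
N17, N52, and N31 are on, so N47 activates (Gate 1).
N47 and N31 are on, so N9 activates (Gate 4).
Gate 7: N47 and N9 on → N25 on.
N15 would need N1 (Gate 6), but N1 never turns on.
N1 would need N50, N15, and N49 (Gate 3), but N15 never turns on.
N25: reached.
Reached: N25 — 1 of the 3.

1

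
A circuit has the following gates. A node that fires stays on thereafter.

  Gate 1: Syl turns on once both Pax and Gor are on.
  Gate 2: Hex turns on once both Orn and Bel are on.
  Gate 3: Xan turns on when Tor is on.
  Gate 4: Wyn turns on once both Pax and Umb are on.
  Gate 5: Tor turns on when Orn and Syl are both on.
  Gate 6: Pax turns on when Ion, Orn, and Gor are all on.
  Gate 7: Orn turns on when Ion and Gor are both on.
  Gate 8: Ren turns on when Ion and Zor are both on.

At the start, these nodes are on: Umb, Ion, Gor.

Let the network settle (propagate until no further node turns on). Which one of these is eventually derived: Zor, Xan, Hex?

Xan

Gate 7: Ion and Gor on → Orn on.
Gate 6: Ion, Orn, and Gor on → Pax on.
Gate 1: Pax and Gor on → Syl on.
Gate 5: Orn and Syl on → Tor on.
Tor is on, so Xan turns on (Gate 3).
Hex would need Orn and Bel (Gate 2), but Bel never turns on. No rule produces Zor, and it is not given.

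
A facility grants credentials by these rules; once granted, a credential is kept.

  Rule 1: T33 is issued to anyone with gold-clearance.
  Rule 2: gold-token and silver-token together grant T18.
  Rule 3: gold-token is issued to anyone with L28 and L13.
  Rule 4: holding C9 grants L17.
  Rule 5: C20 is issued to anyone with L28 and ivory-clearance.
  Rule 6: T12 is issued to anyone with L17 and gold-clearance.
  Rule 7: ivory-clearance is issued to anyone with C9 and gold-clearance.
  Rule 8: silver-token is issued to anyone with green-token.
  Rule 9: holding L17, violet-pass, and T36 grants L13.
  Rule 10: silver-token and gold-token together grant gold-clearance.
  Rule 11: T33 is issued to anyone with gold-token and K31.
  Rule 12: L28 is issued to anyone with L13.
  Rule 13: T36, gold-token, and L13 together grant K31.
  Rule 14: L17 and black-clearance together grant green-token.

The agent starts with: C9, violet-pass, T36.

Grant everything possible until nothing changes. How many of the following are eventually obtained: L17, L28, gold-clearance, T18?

2

Holding C9 grants L17 (Rule 4).
Holding L17, violet-pass, and T36 grants L13 (Rule 9).
Holding L13 grants L28 (Rule 12).
L17: reached.
L28: reached.
gold-clearance would need silver-token and gold-token (Rule 10), but silver-token is never granted.
T18 would need gold-token and silver-token (Rule 2), but silver-token is never granted.
Reached: L17 and L28 — 2 of the 4.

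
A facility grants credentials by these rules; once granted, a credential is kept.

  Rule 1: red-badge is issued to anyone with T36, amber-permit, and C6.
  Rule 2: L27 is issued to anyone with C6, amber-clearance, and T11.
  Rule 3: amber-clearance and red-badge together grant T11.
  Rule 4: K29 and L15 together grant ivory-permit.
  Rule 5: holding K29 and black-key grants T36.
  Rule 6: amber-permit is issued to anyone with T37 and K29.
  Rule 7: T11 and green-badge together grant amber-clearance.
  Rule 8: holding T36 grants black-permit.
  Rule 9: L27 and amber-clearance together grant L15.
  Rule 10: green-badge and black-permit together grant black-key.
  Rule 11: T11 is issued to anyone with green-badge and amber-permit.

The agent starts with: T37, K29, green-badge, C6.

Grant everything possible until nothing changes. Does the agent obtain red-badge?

No

red-badge would need T36, amber-permit, and C6 (Rule 1), but T36 is never granted.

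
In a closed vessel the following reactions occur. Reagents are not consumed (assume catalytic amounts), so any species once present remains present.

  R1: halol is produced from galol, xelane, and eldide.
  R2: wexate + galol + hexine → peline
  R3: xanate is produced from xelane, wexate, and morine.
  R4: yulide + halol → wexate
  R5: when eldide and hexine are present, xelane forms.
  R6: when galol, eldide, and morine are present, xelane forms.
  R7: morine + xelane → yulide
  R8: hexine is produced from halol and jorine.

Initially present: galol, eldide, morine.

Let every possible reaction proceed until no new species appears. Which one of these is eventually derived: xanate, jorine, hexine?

xanate

galol, eldide, and morine present → xelane forms (R6).
morine and xelane present → yulide forms (R7).
galol, xelane, and eldide present → halol forms (R1).
yulide and halol present → wexate forms (R4).
xelane, wexate, and morine present → xanate forms (R3).
No rule produces jorine, and it is not given. hexine would need halol and jorine (R8), but jorine never forms.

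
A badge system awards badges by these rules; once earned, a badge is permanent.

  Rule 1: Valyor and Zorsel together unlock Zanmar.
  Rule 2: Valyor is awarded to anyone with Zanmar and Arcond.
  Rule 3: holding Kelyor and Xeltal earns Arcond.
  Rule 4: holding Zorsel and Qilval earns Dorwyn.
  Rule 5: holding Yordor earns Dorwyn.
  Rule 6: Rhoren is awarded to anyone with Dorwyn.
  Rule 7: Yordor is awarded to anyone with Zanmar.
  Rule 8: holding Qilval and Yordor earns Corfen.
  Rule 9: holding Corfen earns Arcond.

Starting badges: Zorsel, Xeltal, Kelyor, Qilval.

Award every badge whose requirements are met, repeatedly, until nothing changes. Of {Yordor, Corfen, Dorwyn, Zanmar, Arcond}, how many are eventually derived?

2

With Kelyor and Xeltal, Arcond is earned (Rule 3).
With Zorsel and Qilval, Dorwyn is earned (Rule 4).
Yordor would need Zanmar (Rule 7), but Zanmar is never earned.
Corfen would need Qilval and Yordor (Rule 8), but Yordor is never earned.
Dorwyn: reached.
Zanmar would need Valyor and Zorsel (Rule 1), but Valyor is never earned.
Arcond: reached.
Reached: Dorwyn and Arcond — 2 of the 5.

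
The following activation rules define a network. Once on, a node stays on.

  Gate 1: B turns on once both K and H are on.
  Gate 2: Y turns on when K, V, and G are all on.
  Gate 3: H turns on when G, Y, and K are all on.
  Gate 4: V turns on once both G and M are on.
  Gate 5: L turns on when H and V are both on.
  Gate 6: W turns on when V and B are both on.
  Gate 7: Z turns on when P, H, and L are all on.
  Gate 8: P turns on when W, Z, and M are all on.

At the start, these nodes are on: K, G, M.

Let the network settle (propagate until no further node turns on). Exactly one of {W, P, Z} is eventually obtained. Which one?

W

Gate 4: G and M on → V on.
Gate 2: K, V, and G on → Y on.
G, Y, and K are on, so H turns on (Gate 3).
K and H are on, so B turns on (Gate 1).
Gate 6: V and B on → W on.
Z would need P, H, and L (Gate 7), but P never turns on. P would need W, Z, and M (Gate 8), but Z never turns on.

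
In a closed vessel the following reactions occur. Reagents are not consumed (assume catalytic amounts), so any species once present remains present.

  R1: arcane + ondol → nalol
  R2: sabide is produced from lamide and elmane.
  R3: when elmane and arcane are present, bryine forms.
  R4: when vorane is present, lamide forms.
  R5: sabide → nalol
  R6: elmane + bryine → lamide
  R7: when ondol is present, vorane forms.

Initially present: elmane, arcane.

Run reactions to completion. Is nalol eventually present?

elmane and arcane present → bryine forms (R3).
elmane and bryine present → lamide forms (R6).
lamide and elmane present → sabide forms (R2).
sabide present → nalol forms (R5).

Yes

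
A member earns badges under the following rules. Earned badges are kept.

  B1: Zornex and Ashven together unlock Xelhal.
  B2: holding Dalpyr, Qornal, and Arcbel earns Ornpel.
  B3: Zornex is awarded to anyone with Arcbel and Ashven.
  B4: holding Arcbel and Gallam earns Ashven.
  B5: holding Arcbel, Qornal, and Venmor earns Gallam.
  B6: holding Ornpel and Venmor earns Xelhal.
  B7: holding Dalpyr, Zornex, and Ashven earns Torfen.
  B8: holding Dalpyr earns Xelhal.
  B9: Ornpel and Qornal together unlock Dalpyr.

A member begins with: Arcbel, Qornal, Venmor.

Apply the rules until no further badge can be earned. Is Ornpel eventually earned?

Ornpel would need Dalpyr, Qornal, and Arcbel (B2), but Dalpyr is never earned.

No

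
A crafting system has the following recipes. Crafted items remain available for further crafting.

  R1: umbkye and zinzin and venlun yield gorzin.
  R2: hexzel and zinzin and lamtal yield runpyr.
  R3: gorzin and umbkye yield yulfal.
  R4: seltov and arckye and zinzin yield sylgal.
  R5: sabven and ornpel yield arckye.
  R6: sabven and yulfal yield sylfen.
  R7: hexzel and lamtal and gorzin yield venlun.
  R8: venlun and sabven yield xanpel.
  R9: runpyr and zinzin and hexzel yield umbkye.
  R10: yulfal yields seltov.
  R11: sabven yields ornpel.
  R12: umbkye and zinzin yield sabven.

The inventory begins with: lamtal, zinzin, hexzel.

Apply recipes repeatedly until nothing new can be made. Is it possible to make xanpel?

xanpel would need venlun and sabven (R8), but venlun is never obtained.

No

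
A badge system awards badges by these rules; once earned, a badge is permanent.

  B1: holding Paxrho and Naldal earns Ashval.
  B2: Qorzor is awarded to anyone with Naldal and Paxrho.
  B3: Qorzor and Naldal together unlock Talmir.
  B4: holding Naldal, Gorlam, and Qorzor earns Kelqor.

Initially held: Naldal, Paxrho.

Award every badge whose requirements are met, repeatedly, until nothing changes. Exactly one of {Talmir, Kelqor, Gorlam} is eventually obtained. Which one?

Talmir

With Naldal and Paxrho, Qorzor is earned (B2).
With Qorzor and Naldal, Talmir is earned (B3).
No rule produces Gorlam, and it is not given. Kelqor would need Naldal, Gorlam, and Qorzor (B4), but Gorlam is never earned.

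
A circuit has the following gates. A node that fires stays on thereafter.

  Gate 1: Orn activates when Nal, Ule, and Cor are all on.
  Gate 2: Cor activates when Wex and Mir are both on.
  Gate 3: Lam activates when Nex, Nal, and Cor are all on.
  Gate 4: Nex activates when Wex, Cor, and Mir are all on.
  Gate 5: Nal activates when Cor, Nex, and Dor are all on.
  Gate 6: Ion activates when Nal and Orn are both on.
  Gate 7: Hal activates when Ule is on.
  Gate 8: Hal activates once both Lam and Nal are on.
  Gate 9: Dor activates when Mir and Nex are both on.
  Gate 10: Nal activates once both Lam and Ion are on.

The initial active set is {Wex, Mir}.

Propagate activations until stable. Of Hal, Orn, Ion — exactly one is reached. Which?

Hal

Wex and Mir are on, so Cor activates (Gate 2).
Gate 4: Wex, Cor, and Mir on → Nex on.
Mir and Nex are on, so Dor activates (Gate 9).
Gate 5: Cor, Nex, and Dor on → Nal on.
Nex, Nal, and Cor are on, so Lam activates (Gate 3).
Lam and Nal are on, so Hal activates (Gate 8).
Ion would need Nal and Orn (Gate 6), but Orn never turns on. Orn would need Nal, Ule, and Cor (Gate 1), but Ule never turns on.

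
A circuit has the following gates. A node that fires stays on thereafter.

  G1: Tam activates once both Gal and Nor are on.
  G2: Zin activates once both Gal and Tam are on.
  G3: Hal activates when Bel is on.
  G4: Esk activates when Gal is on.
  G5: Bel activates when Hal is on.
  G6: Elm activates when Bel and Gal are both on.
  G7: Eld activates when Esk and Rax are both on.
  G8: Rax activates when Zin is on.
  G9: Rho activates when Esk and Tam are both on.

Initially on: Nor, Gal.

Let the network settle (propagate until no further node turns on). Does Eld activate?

G1: Gal and Nor on → Tam on.
Gal is on, so Esk activates (G4).
G2: Gal and Tam on → Zin on.
G8: Zin on → Rax on.
Esk and Rax are on, so Eld activates (G7).

Yes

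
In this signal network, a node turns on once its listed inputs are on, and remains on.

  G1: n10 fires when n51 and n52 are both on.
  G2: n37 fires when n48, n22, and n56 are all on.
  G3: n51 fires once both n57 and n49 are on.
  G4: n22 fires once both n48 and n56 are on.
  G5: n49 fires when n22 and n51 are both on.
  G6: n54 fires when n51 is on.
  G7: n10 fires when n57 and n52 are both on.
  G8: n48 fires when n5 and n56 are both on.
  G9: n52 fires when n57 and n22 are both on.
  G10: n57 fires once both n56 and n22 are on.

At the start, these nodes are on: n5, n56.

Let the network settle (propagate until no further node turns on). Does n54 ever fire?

n54 would need n51 (G6), but n51 never turns on.

No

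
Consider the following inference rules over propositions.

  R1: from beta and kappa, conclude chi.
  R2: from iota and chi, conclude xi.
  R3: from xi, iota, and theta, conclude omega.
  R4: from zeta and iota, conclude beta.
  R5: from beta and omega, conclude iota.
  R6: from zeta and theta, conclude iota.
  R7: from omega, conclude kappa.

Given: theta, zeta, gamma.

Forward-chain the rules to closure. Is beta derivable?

Yes

zeta and theta hold, so iota follows (R6).
From zeta and iota, R4 gives beta.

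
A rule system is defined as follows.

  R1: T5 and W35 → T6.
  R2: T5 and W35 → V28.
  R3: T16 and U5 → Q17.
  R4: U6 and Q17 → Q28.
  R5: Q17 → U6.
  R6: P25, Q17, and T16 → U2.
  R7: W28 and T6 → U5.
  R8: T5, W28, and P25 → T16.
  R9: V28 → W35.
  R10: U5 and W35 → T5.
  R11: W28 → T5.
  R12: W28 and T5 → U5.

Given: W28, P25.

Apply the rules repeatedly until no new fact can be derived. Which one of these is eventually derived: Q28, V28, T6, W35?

Q28

W28 holds, so T5 follows (R11).
T5, W28, and P25 hold, so T16 follows (R8).
W28 and T5 hold, so U5 follows (R12).
T16 and U5 hold, so Q17 follows (R3).
Q17 holds, so U6 follows (R5).
From U6 and Q17, R4 gives Q28.
W35 would need V28 (R9), but V28 is never established. V28 would need T5 and W35 (R2), but W35 is never established. T6 would need T5 and W35 (R1), but W35 is never established.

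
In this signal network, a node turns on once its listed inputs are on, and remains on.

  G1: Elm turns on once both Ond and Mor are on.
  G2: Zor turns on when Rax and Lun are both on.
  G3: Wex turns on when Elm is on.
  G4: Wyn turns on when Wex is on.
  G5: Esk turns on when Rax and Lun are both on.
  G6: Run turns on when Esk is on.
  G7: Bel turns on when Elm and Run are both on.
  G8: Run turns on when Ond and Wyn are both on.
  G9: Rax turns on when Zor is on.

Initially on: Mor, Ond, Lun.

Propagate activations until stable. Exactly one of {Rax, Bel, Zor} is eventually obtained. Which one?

Bel

G1: Ond and Mor on → Elm on.
G3: Elm on → Wex on.
G4: Wex on → Wyn on.
G8: Ond and Wyn on → Run on.
Elm and Run are on, so Bel turns on (G7).
Zor would need Rax and Lun (G2), but Rax never turns on. Rax would need Zor (G9), but Zor never turns on.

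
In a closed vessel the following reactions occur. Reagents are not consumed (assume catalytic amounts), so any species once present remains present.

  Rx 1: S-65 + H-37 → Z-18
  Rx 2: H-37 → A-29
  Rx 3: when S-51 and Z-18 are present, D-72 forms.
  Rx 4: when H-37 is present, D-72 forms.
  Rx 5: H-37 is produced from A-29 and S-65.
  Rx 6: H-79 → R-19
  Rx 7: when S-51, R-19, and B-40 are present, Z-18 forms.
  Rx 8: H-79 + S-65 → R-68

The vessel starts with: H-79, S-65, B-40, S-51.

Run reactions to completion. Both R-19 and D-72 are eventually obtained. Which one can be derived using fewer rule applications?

R-19: H-79 present → R-19 forms (Rx 6). [1 rule application]
D-72: H-79 present → R-19 forms (Rx 6). S-51, R-19, and B-40 present → Z-18 forms (Rx 7). S-51 and Z-18 present → D-72 forms (Rx 3). [3 rule applications]
R-19 needs fewer.

R-19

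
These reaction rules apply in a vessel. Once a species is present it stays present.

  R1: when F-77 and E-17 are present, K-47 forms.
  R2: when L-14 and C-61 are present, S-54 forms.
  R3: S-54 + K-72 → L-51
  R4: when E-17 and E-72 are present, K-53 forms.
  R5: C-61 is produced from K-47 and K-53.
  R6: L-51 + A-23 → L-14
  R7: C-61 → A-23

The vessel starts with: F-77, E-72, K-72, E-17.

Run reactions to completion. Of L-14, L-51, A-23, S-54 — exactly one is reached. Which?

A-23

F-77 and E-17 present → K-47 forms (R1).
E-17 and E-72 present → K-53 forms (R4).
K-47 and K-53 present → C-61 forms (R5).
C-61 present → A-23 forms (R7).
L-51 would need S-54 and K-72 (R3), but S-54 never forms. S-54 would need L-14 and C-61 (R2), but L-14 never forms. L-14 would need L-51 and A-23 (R6), but L-51 never forms.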